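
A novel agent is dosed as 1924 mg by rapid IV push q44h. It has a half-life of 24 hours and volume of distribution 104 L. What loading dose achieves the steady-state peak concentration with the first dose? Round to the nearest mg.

2675 mg

f = (1/2)^(44/24) ≈ 0.280616; accumulation ratio R = 1/(1−f) ≈ 1.39008.
Loading dose to hit Cmax,ss on first dose: D_load = D_maint·R ≈ 1924 × 1.39008 ≈ 2674.51 mg.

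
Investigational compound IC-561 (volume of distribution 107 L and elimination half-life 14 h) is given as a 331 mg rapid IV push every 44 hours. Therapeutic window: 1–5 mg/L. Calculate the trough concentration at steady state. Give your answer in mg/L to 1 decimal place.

τ/t½ = 44/14 ≈ 3.1429, so fraction remaining f = (1/2)^(44/14) ≈ 0.1132.
At steady state, accumulation factor R = 1/(1 − e^(−kτ)) ≈ 1.1276.
Single-dose peak C₀ = D/Vd = 331/107 ≈ 3.093 mg/L.
Cmax,ss = C₀/(1 − f) ≈ 3.093/0.8868 ≈ 3.488 mg/L.
One interval later, Cmin,ss = Cmax,ss·e^(−kτ) ≈ 3.488 × 0.1132 ≈ 0.395 mg/L.
Trough 0.4 mg/L vs MEC 1 mg/L: subtherapeutic.

0.4 mg/L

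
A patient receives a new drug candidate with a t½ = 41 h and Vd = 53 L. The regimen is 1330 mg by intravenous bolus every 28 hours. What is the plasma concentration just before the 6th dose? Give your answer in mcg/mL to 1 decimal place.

37.6 mcg/mL

f = (1/2)^(τ/t½) = (1/2)^(28/41) ≈ 0.6229.
C₀ = D/Vd = 1330/53 ≈ 25.094 mcg/mL.
Before the 6th dose, 5 doses have been given. Superposition: Cmin = C₀·(f + f² + … + f^5).
≈ 25.094 × (0.6229 + 0.3880 + 0.2417 + 0.1505 + 0.0938) ≈ 25.094 × 1.4969 ≈ 37.563 mcg/mL.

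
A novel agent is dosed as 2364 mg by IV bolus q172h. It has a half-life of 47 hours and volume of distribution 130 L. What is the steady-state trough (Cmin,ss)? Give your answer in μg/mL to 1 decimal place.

1.6 μg/mL

τ/t½ = 172/47 ≈ 3.6596, so fraction remaining f = (1/2)^(172/47) ≈ 0.0791.
Accumulation ratio R = 1/(1 − f) ≈ 1/0.9209 ≈ 1.0859.
Single-dose peak C₀ = D/Vd = 2364/130 ≈ 18.185 μg/mL.
Steady-state peak Cmax,ss = C₀·R ≈ 18.185 × 1.0859 ≈ 19.747 μg/mL.
One interval later, Cmin,ss = Cmax,ss·e^(−kτ) ≈ 19.747 × 0.0791 ≈ 1.562 μg/mL.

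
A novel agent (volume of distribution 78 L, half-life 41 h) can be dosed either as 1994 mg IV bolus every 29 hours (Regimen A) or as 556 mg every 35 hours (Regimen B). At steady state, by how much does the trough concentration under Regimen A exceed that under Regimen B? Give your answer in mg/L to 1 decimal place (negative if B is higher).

Regimen A: f = (1/2)^(29/41) ≈ 0.6125; Cmin,ss = (1994/78)·f/(1−f) ≈ 40.408 mg/L.
Regimen B: f = (1/2)^(35/41) ≈ 0.5534; Cmin,ss = (556/78)·f/(1−f) ≈ 8.833 mg/L.
Difference ≈ 40.408 − 8.833 ≈ 31.575 mg/L.

31.6 mg/L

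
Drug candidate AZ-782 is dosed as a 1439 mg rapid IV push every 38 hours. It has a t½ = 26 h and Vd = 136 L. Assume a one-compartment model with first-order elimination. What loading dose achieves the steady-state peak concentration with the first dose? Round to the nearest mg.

f = (1/2)^(38/26) ≈ 0.363106; accumulation ratio R = 1/(1−f) ≈ 1.57012.
Loading dose to hit Cmax,ss on first dose: D_load = D_maint·R ≈ 1439 × 1.57012 ≈ 2259.40 mg.

2259 mg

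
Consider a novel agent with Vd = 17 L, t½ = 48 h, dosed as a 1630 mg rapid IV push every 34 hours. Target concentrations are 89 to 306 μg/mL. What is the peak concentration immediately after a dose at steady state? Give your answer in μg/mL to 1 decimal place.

Over one 34-h interval, 34/48 ≈ 0.70833 half-lives elapse, leaving f ≈ 0.6120 of each dose.
Accumulation ratio R = 1/(1 − f) ≈ 1/0.3880 ≈ 2.5773.
Single-dose peak C₀ = D/Vd = 1630/17 ≈ 95.882 μg/mL.
Steady-state peak Cmax,ss = C₀·R ≈ 95.882 × 2.5773 ≈ 247.117 μg/mL.
Peak 247.1 μg/mL vs MTC 306 μg/mL: below toxic threshold.

247.1 μg/mL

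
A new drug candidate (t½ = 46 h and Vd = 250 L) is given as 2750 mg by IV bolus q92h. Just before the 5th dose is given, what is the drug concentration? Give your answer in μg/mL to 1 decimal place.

f = (1/2)^(τ/t½) = (1/2)^(92/46) ≈ 0.2500.
C₀ = D/Vd = 2750/250 ≈ 11.000 μg/mL.
Before the 5th dose, 4 doses have been given. Superposition: Cmin = C₀·(f + f² + … + f^4).
≈ 11.000 × (0.2500 + 0.0625 + 0.0156 + 0.0039) ≈ 11.000 × 0.3320 ≈ 3.652 μg/mL.

3.7 μg/mL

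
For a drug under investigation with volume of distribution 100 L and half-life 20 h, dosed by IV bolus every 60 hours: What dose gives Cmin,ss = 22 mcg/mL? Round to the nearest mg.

15400 mg

τ/t½ = 60/20 ≈ 3, so f = (1/2)^(60/20) ≈ 0.125000.
Cmin,ss = (D/Vd)·f/(1−f), so D = Cmin,ss·Vd·(1−f)/f.
D = 22 × 100 × (1−f)/f ≈ 22 × 100 × 7.00000 ≈ 15400.00 mg.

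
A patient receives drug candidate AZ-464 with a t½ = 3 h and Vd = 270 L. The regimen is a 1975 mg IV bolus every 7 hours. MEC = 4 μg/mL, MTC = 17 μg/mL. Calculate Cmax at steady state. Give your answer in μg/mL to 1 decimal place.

9.1 μg/mL

Over one 7-h interval, 7/3 ≈ 2.3333 half-lives elapse, leaving f ≈ 0.1984 of each dose.
At steady state, accumulation factor R = 1/(1 − e^(−kτ)) ≈ 1.2475.
Each bolus raises the concentration by D/Vd = 1975/270 ≈ 7.315 μg/mL.
Steady-state peak Cmax,ss = C₀·R ≈ 7.315 × 1.2475 ≈ 9.125 μg/mL.
Peak 9.1 μg/mL vs MTC 17 μg/mL: below toxic threshold.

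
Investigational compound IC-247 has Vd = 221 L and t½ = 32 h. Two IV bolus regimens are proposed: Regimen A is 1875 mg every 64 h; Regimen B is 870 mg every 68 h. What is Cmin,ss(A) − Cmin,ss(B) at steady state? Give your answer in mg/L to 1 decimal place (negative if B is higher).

1.7 mg/L

Regimen A: f = (1/2)^(64/32) ≈ 0.2500; Cmin,ss = (1875/221)·f/(1−f) ≈ 2.828 mg/L.
Regimen B: f = (1/2)^(68/32) ≈ 0.2293; Cmin,ss = (870/221)·f/(1−f) ≈ 1.171 mg/L.
Difference ≈ 2.828 − 1.171 ≈ 1.657 mg/L.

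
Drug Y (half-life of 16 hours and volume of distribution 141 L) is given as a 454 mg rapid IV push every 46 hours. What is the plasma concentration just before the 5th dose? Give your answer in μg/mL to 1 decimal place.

f = (1/2)^(τ/t½) = (1/2)^(46/16) ≈ 0.1363.
C₀ = D/Vd = 454/141 ≈ 3.220 μg/mL.
Before the 5th dose, 4 doses have been given. Superposition: Cmin = C₀·(f + f² + … + f^4).
≈ 3.220 × (0.1363 + 0.0186 + 0.0025 + 0.0003) ≈ 3.220 × 0.1577 ≈ 0.508 μg/mL.

0.5 μg/mL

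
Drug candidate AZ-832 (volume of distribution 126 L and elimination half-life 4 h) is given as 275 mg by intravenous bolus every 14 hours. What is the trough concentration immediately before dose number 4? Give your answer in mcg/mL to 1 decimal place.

0.2 mcg/mL

f = (1/2)^(τ/t½) = (1/2)^(14/4) ≈ 0.0884.
C₀ = D/Vd = 275/126 ≈ 2.183 mcg/mL.
Before the 4th dose, 3 doses have been given. Superposition: Cmin = C₀·(f + f² + … + f^3).
≈ 2.183 × (0.0884 + 0.0078 + 0.0007) ≈ 2.183 × 0.0969 ≈ 0.212 mcg/mL.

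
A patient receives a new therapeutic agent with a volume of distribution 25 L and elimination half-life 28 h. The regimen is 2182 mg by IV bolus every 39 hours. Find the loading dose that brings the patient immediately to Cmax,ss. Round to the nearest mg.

3524 mg

f = (1/2)^(39/28) ≈ 0.380810; accumulation ratio R = 1/(1−f) ≈ 1.61501.
Loading dose to hit Cmax,ss on first dose: D_load = D_maint·R ≈ 2182 × 1.61501 ≈ 3523.95 mg.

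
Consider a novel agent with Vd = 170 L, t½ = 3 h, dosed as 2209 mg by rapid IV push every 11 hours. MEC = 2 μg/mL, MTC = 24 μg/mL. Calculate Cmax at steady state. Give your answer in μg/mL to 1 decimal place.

Over one 11-h interval, 11/3 ≈ 3.6667 half-lives elapse, leaving f ≈ 0.0787 of each dose.
Accumulation ratio R = 1/(1 − f) ≈ 1/0.9213 ≈ 1.0854.
Single-dose peak C₀ = D/Vd = 2209/170 ≈ 12.994 μg/mL.
Cmax,ss = C₀/(1 − f) ≈ 12.994/0.9213 ≈ 14.104 μg/mL.
Peak 14.1 μg/mL vs MTC 24 μg/mL: below toxic threshold.

14.1 μg/mL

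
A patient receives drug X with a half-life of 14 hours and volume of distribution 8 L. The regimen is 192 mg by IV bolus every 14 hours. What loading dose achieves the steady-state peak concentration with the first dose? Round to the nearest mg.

384 mg

f = (1/2)^(14/14) ≈ 0.500000; accumulation ratio R = 1/(1−f) ≈ 2.00000.
Loading dose to hit Cmax,ss on first dose: D_load = D_maint·R ≈ 192 × 2.00000 ≈ 384.00 mg.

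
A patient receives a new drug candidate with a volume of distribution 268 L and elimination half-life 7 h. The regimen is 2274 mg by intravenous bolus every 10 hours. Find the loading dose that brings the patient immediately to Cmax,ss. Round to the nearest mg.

3618 mg

f = (1/2)^(10/7) ≈ 0.371499; accumulation ratio R = 1/(1−f) ≈ 1.59109.
Loading dose to hit Cmax,ss on first dose: D_load = D_maint·R ≈ 2274 × 1.59109 ≈ 3618.14 mg.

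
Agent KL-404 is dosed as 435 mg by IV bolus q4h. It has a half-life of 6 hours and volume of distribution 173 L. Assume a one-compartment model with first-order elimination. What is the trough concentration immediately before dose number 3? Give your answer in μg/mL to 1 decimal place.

f = (1/2)^(τ/t½) = (1/2)^(4/6) ≈ 0.6300.
C₀ = D/Vd = 435/173 ≈ 2.514 μg/mL.
Before the 3rd dose, 2 doses have been given. Superposition: Cmin = C₀·(f + f²).
≈ 2.514 × (0.6300 + 0.3969) ≈ 2.514 × 1.0269 ≈ 2.582 μg/mL.

2.6 μg/mL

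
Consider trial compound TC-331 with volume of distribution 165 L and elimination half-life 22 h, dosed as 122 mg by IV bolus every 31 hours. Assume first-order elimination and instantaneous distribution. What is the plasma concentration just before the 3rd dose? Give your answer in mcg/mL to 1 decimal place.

f = (1/2)^(τ/t½) = (1/2)^(31/22) ≈ 0.3765.
C₀ = D/Vd = 122/165 ≈ 0.739 mcg/mL.
Before the 3rd dose, 2 doses have been given. Superposition: Cmin = C₀·(f + f²).
≈ 0.739 × (0.3765 + 0.1418) ≈ 0.739 × 0.5183 ≈ 0.383 mcg/mL.

0.4 mcg/mL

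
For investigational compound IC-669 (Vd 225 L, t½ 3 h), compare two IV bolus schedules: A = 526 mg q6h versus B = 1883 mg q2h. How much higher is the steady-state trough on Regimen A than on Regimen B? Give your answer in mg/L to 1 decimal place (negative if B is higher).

-13.5 mg/L

Regimen A: f = (1/2)^(6/3) ≈ 0.2500; Cmin,ss = (526/225)·f/(1−f) ≈ 0.779 mg/L.
Regimen B: f = (1/2)^(2/3) ≈ 0.6300; Cmin,ss = (1883/225)·f/(1−f) ≈ 14.250 mg/L.
Difference ≈ 0.779 − 14.250 ≈ -13.471 mg/L.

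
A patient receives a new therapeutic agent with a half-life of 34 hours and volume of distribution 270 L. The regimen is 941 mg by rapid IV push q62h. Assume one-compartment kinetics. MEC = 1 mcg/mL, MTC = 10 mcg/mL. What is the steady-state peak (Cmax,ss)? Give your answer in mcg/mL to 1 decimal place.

4.9 mcg/mL

τ/t½ = 62/34 ≈ 1.8235, so fraction remaining f = (1/2)^(62/34) ≈ 0.2825.
At steady state, accumulation factor R = 1/(1 − e^(−kτ)) ≈ 1.3937.
Each bolus raises the concentration by D/Vd = 941/270 ≈ 3.485 mcg/mL.
Steady-state peak Cmax,ss = C₀·R ≈ 3.485 × 1.3937 ≈ 4.857 mcg/mL.
Peak 4.9 mcg/mL vs MTC 10 mcg/mL: below toxic threshold.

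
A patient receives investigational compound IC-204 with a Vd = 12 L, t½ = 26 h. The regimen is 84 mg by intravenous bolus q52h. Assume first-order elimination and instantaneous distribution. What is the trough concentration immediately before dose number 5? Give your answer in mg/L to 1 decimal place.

2.3 mg/L

f = (1/2)^(τ/t½) = (1/2)^(52/26) ≈ 0.2500.
C₀ = D/Vd = 84/12 ≈ 7.000 mg/L.
Before the 5th dose, 4 doses have been given. Superposition: Cmin = C₀·(f + f² + … + f^4).
≈ 7.000 × (0.2500 + 0.0625 + 0.0156 + 0.0039) ≈ 7.000 × 0.3320 ≈ 2.324 mg/L.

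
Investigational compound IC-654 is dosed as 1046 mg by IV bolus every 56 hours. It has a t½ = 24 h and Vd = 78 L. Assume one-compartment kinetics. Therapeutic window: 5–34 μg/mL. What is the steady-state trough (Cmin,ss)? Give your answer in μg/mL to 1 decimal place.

Over one 56-h interval, 56/24 ≈ 2.3333 half-lives elapse, leaving f ≈ 0.1984 of each dose.
At steady state, accumulation factor R = 1/(1 − e^(−kτ)) ≈ 1.2475.
Each bolus raises the concentration by D/Vd = 1046/78 ≈ 13.410 μg/mL.
Cmax,ss = C₀/(1 − f) ≈ 13.410/0.8016 ≈ 16.729 μg/mL.
Steady-state trough Cmin,ss = Cmax,ss·f ≈ 16.729 × 0.1984 ≈ 3.319 μg/mL.
Trough 3.3 μg/mL vs MEC 5 μg/mL: subtherapeutic.

3.3 μg/mL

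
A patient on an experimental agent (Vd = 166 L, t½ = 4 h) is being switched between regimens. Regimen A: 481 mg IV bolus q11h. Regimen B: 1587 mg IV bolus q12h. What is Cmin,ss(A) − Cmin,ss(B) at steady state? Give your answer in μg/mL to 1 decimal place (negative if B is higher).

Regimen A: f = (1/2)^(11/4) ≈ 0.1487; Cmin,ss = (481/166)·f/(1−f) ≈ 0.506 μg/mL.
Regimen B: f = (1/2)^(12/4) ≈ 0.1250; Cmin,ss = (1587/166)·f/(1−f) ≈ 1.366 μg/mL.
Difference ≈ 0.506 − 1.366 ≈ -0.860 μg/mL.

-0.9 μg/mL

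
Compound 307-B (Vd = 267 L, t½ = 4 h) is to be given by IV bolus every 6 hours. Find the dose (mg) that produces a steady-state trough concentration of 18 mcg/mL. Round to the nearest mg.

8787 mg

τ/t½ = 6/4 ≈ 1.5, so f = (1/2)^(6/4) ≈ 0.353553.
Cmin,ss = (D/Vd)·f/(1−f), so D = Cmin,ss·Vd·(1−f)/f.
D = 18 × 267 × (1−f)/f ≈ 18 × 267 × 1.82843 ≈ 8787.43 mg.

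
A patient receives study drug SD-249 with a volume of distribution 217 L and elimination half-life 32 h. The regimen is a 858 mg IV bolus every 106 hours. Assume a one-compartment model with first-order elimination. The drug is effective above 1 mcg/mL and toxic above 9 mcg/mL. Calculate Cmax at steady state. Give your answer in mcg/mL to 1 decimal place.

Over one 106-h interval, 106/32 ≈ 3.3125 half-lives elapse, leaving f ≈ 0.1007 of each dose.
Accumulation ratio R = 1/(1 − f) ≈ 1/0.8993 ≈ 1.1120.
Single-dose peak C₀ = D/Vd = 858/217 ≈ 3.954 mcg/mL.
Cmax,ss = C₀/(1 − f) ≈ 3.954/0.8993 ≈ 4.397 mcg/mL.
Peak 4.4 mcg/mL vs MTC 9 mcg/mL: below toxic threshold.

4.4 mcg/mL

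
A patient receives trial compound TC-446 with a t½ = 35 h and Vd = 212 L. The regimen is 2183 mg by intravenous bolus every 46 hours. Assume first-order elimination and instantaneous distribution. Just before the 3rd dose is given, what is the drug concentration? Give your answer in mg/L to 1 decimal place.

5.8 mg/L

f = (1/2)^(τ/t½) = (1/2)^(46/35) ≈ 0.4021.
C₀ = D/Vd = 2183/212 ≈ 10.297 mg/L.
Before the 3rd dose, 2 doses have been given. Superposition: Cmin = C₀·(f + f²).
≈ 10.297 × (0.4021 + 0.1617) ≈ 10.297 × 0.5638 ≈ 5.805 mg/L.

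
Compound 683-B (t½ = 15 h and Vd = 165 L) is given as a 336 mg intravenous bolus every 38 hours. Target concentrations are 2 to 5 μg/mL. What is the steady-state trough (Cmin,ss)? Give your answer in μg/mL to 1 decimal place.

Over one 38-h interval, 38/15 ≈ 2.5333 half-lives elapse, leaving f ≈ 0.1727 of each dose.
Accumulation ratio R = 1/(1 − f) ≈ 1/0.8273 ≈ 1.2088.
Single-dose peak C₀ = D/Vd = 336/165 ≈ 2.036 μg/mL.
Steady-state peak Cmax,ss = C₀·R ≈ 2.036 × 1.2088 ≈ 2.461 μg/mL.
Steady-state trough Cmin,ss = Cmax,ss·f ≈ 2.461 × 0.1727 ≈ 0.425 μg/mL.
Trough 0.4 μg/mL vs MEC 2 μg/mL: subtherapeutic.

0.4 μg/mL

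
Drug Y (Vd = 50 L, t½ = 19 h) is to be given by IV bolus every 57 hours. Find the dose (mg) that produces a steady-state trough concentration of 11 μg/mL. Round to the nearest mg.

τ/t½ = 57/19 ≈ 3, so f = (1/2)^(57/19) ≈ 0.125000.
Cmin,ss = (D/Vd)·f/(1−f), so D = Cmin,ss·Vd·(1−f)/f.
D = 11 × 50 × (1−f)/f ≈ 11 × 50 × 7.00000 ≈ 3850.00 mg.

3850 mg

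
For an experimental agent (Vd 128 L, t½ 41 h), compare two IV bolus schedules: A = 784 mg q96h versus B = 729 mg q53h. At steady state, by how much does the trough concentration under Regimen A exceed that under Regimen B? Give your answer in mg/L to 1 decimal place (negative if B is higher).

-2.4 mg/L

Regimen A: f = (1/2)^(96/41) ≈ 0.1973; Cmin,ss = (784/128)·f/(1−f) ≈ 1.505 mg/L.
Regimen B: f = (1/2)^(53/41) ≈ 0.4082; Cmin,ss = (729/128)·f/(1−f) ≈ 3.928 mg/L.
Difference ≈ 1.505 − 3.928 ≈ -2.423 mg/L.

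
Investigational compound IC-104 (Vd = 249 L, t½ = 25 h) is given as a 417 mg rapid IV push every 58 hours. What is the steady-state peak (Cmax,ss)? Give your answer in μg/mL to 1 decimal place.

k = ln2/t½ = ln2/25 ≈ 0.027726 h⁻¹; fraction remaining f = e^(−kτ) = e^(−0.027726×58) ≈ 0.2003.
At steady state, accumulation factor R = 1/(1 − e^(−kτ)) ≈ 1.2505.
Single-dose peak C₀ = D/Vd = 417/249 ≈ 1.675 μg/mL.
Cmax,ss = C₀/(1 − f) ≈ 1.675/0.7997 ≈ 2.095 μg/mL.

2.1 μg/mL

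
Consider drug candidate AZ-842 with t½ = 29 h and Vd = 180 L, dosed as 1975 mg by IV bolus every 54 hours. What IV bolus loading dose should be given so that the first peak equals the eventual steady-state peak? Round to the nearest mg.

2724 mg

f = (1/2)^(54/29) ≈ 0.275082; accumulation ratio R = 1/(1−f) ≈ 1.37947.
Loading dose to hit Cmax,ss on first dose: D_load = D_maint·R ≈ 1975 × 1.37947 ≈ 2724.45 mg.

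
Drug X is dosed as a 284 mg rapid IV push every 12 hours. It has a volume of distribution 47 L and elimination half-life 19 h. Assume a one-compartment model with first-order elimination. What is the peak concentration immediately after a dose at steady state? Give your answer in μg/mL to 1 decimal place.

Over one 12-h interval, 12/19 ≈ 0.63158 half-lives elapse, leaving f ≈ 0.6455 of each dose.
Accumulation ratio R = 1/(1 − f) ≈ 1/0.3545 ≈ 2.8209.
Single-dose peak C₀ = D/Vd = 284/47 ≈ 6.043 μg/mL.
Cmax,ss = C₀/(1 − f) ≈ 6.043/0.3545 ≈ 17.047 μg/mL.

17.0 μg/mL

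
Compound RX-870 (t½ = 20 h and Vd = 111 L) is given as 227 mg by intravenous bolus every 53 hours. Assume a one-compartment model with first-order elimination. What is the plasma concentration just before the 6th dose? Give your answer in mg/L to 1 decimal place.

f = (1/2)^(τ/t½) = (1/2)^(53/20) ≈ 0.1593.
C₀ = D/Vd = 227/111 ≈ 2.045 mg/L.
Before the 6th dose, 5 doses have been given. Superposition: Cmin = C₀·(f + f² + … + f^5).
≈ 2.045 × (0.1593 + 0.0254 + 0.0040 + 0.0006 + 0.0001) ≈ 2.045 × 0.1894 ≈ 0.387 mg/L.

0.4 mg/L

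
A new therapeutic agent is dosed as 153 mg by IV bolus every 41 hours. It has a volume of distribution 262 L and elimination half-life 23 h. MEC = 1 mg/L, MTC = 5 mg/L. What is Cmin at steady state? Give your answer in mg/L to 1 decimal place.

τ/t½ = 41/23 ≈ 1.7826, so fraction remaining f = (1/2)^(41/23) ≈ 0.2907.
Accumulation ratio R = 1/(1 − f) ≈ 1/0.7093 ≈ 1.4098.
Each bolus raises the concentration by D/Vd = 153/262 ≈ 0.584 mg/L.
Steady-state peak Cmax,ss = C₀·R ≈ 0.584 × 1.4098 ≈ 0.823 mg/L.
Steady-state trough Cmin,ss = Cmax,ss·f ≈ 0.823 × 0.2907 ≈ 0.239 mg/L.
Trough 0.2 mg/L vs MEC 1 mg/L: subtherapeutic.

0.2 mg/L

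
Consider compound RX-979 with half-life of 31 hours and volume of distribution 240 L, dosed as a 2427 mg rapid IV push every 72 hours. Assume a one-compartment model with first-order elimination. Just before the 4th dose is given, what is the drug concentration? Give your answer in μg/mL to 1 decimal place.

2.5 μg/mL

f = (1/2)^(τ/t½) = (1/2)^(72/31) ≈ 0.1999.
C₀ = D/Vd = 2427/240 ≈ 10.113 μg/mL.
Before the 4th dose, 3 doses have been given. Superposition: Cmin = C₀·(f + f² + … + f^3).
≈ 10.113 × (0.1999 + 0.0400 + 0.0080) ≈ 10.113 × 0.2479 ≈ 2.507 μg/mL.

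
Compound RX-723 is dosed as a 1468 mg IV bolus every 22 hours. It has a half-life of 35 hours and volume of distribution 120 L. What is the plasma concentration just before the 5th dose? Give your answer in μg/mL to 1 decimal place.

f = (1/2)^(τ/t½) = (1/2)^(22/35) ≈ 0.6468.
C₀ = D/Vd = 1468/120 ≈ 12.233 μg/mL.
Before the 5th dose, 4 doses have been given. Superposition: Cmin = C₀·(f + f² + … + f^4).
≈ 12.233 × (0.6468 + 0.4184 + 0.2706 + 0.1750) ≈ 12.233 × 1.5108 ≈ 18.482 μg/mL.

18.5 μg/mL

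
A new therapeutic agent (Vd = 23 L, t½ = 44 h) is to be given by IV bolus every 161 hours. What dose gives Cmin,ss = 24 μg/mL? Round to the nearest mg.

6421 mg

τ/t½ = 161/44 ≈ 3.6591, so f = (1/2)^(161/44) ≈ 0.079160.
Cmin,ss = (D/Vd)·f/(1−f), so D = Cmin,ss·Vd·(1−f)/f.
D = 24 × 23 × (1−f)/f ≈ 24 × 23 × 11.63264 ≈ 6421.22 mg.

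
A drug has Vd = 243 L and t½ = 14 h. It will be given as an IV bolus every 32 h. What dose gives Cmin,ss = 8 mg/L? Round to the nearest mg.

7535 mg

τ/t½ = 32/14 ≈ 2.2857, so f = (1/2)^(32/14) ≈ 0.205084.
Cmin,ss = (D/Vd)·f/(1−f), so D = Cmin,ss·Vd·(1−f)/f.
D = 8 × 243 × (1−f)/f ≈ 8 × 243 × 3.87605 ≈ 7535.04 mg.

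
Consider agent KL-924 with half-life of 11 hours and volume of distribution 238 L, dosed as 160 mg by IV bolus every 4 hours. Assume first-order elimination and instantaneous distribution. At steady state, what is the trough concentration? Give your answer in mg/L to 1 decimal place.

2.3 mg/L

k = ln2/t½ = ln2/11 ≈ 0.063013 h⁻¹; fraction remaining f = e^(−kτ) = e^(−0.063013×4) ≈ 0.7772.
Each bolus raises the concentration by D/Vd = 160/238 ≈ 0.672 mg/L.
Steady-state trough Cmin,ss = C₀·f/(1−f) ≈ 0.672 × 0.7772/0.2228 ≈ 2.344 mg/L.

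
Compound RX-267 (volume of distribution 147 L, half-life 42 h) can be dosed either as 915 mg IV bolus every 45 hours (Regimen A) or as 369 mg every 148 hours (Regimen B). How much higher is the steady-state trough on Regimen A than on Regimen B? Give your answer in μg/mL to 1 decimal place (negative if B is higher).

5.4 μg/mL

Regimen A: f = (1/2)^(45/42) ≈ 0.4758; Cmin,ss = (915/147)·f/(1−f) ≈ 5.650 μg/mL.
Regimen B: f = (1/2)^(148/42) ≈ 0.0869; Cmin,ss = (369/147)·f/(1−f) ≈ 0.239 μg/mL.
Difference ≈ 5.650 − 0.239 ≈ 5.411 μg/mL.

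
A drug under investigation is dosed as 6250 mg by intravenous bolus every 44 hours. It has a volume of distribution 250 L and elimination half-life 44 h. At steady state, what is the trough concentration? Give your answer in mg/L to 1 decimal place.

25.0 mg/L

The dosing interval is 1 half-life, so f = 2^(−1) = 0.5.
Accumulation ratio R = 1/(1 − f) = 1/0.5 = 2/1.
Single-dose peak C₀ = D/Vd = 6250/250 = 25 mg/L.
Steady-state peak Cmax,ss = C₀·R = 25 × 2/1 ≈ 50.000 mg/L.
Steady-state trough Cmin,ss = Cmax,ss·f ≈ 50.000 × 0.5 ≈ 25.000 mg/L.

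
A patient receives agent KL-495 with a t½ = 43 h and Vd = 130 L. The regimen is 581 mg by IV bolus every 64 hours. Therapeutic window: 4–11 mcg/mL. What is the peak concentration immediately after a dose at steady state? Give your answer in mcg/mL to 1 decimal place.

6.9 mcg/mL

τ/t½ = 64/43 ≈ 1.4884, so fraction remaining f = (1/2)^(64/43) ≈ 0.3564.
Accumulation ratio R = 1/(1 − f) ≈ 1/0.6436 ≈ 1.5538.
Single-dose peak C₀ = D/Vd = 581/130 ≈ 4.469 mcg/mL.
Steady-state peak Cmax,ss = C₀·R ≈ 4.469 × 1.5538 ≈ 6.944 mcg/mL.
Peak 6.9 mcg/mL vs MTC 11 mcg/mL: below toxic threshold.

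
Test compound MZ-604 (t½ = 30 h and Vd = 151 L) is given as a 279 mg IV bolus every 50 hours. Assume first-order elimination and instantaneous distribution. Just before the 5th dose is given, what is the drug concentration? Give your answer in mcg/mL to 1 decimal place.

f = (1/2)^(τ/t½) = (1/2)^(50/30) ≈ 0.3150.
C₀ = D/Vd = 279/151 ≈ 1.848 mcg/mL.
Before the 5th dose, 4 doses have been given. Superposition: Cmin = C₀·(f + f² + … + f^4).
≈ 1.848 × (0.3150 + 0.0992 + 0.0313 + 0.0098) ≈ 1.848 × 0.4553 ≈ 0.841 mcg/mL.

0.8 mcg/mL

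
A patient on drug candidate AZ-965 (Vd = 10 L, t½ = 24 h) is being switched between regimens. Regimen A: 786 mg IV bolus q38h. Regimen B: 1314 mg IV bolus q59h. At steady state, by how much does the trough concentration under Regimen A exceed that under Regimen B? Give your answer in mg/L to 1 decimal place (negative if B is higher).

10.1 mg/L

Regimen A: f = (1/2)^(38/24) ≈ 0.3337; Cmin,ss = (786/10)·f/(1−f) ≈ 39.365 mg/L.
Regimen B: f = (1/2)^(59/24) ≈ 0.1820; Cmin,ss = (1314/10)·f/(1−f) ≈ 29.236 mg/L.
Difference ≈ 39.365 − 29.236 ≈ 10.129 mg/L.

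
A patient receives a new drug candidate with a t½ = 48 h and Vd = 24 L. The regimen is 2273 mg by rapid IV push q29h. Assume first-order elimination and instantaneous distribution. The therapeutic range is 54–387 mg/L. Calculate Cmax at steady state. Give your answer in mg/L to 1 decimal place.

276.8 mg/L

τ/t½ = 29/48 ≈ 0.60417, so fraction remaining f = (1/2)^(29/48) ≈ 0.6579.
Accumulation ratio R = 1/(1 − f) ≈ 1/0.3421 ≈ 2.9231.
Single-dose peak C₀ = D/Vd = 2273/24 ≈ 94.708 mg/L.
Cmax,ss = C₀/(1 − f) ≈ 94.708/0.3421 ≈ 276.843 mg/L.
Peak 276.8 mg/L vs MTC 387 mg/L: below toxic threshold.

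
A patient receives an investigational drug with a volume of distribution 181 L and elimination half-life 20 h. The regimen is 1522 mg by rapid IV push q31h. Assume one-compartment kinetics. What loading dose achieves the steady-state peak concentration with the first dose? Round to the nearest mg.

f = (1/2)^(31/20) ≈ 0.341510; accumulation ratio R = 1/(1−f) ≈ 1.51863.
Loading dose to hit Cmax,ss on first dose: D_load = D_maint·R ≈ 1522 × 1.51863 ≈ 2311.35 mg.

2311 mg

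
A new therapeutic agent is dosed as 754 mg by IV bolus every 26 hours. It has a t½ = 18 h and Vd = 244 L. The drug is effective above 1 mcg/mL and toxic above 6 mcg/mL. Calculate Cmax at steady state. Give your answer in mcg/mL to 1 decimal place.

4.9 mcg/mL

Over one 26-h interval, 26/18 ≈ 1.4444 half-lives elapse, leaving f ≈ 0.3674 of each dose.
Accumulation ratio R = 1/(1 − f) ≈ 1/0.6326 ≈ 1.5808.
Each bolus raises the concentration by D/Vd = 754/244 ≈ 3.090 mcg/mL.
Steady-state peak Cmax,ss = C₀·R ≈ 3.090 × 1.5808 ≈ 4.885 mcg/mL.
Peak 4.9 mcg/mL vs MTC 6 mcg/mL: below toxic threshold.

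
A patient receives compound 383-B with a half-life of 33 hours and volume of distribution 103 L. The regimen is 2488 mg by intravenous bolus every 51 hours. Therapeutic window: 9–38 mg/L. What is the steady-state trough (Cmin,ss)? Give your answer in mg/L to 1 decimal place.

12.6 mg/L

k = ln2/t½ = ln2/33 ≈ 0.021004 h⁻¹; fraction remaining f = e^(−kτ) = e^(−0.021004×51) ≈ 0.3426.
Accumulation ratio R = 1/(1 − f) ≈ 1/0.6574 ≈ 1.5211.
Each bolus raises the concentration by D/Vd = 2488/103 ≈ 24.155 mg/L.
Steady-state peak Cmax,ss = C₀·R ≈ 24.155 × 1.5211 ≈ 36.742 mg/L.
Steady-state trough Cmin,ss = Cmax,ss·f ≈ 36.742 × 0.3426 ≈ 12.588 mg/L.
Trough 12.6 mg/L vs MEC 9 mg/L: adequate.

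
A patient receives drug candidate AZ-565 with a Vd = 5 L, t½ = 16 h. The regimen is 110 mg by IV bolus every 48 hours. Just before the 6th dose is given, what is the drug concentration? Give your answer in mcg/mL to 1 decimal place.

3.1 mcg/mL

f = (1/2)^(τ/t½) = (1/2)^(48/16) ≈ 0.1250.
C₀ = D/Vd = 110/5 ≈ 22.000 mcg/mL.
Before the 6th dose, 5 doses have been given. Superposition: Cmin = C₀·(f + f² + … + f^5).
≈ 22.000 × (0.1250 + 0.0156 + 0.0020 + 0.0002 + 0.0000) ≈ 22.000 × 0.1428 ≈ 3.142 mcg/mL.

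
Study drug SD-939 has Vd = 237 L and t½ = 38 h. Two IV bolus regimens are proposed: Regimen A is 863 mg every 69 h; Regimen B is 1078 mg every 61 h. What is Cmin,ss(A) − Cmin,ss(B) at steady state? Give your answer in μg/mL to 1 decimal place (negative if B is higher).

-0.8 μg/mL

Regimen A: f = (1/2)^(69/38) ≈ 0.2840; Cmin,ss = (863/237)·f/(1−f) ≈ 1.444 μg/mL.
Regimen B: f = (1/2)^(61/38) ≈ 0.3287; Cmin,ss = (1078/237)·f/(1−f) ≈ 2.227 μg/mL.
Difference ≈ 1.444 − 2.227 ≈ -0.783 μg/mL.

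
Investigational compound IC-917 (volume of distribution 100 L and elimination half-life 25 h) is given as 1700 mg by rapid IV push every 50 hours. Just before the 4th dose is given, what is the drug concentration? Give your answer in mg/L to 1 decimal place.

5.6 mg/L

f = (1/2)^(τ/t½) = (1/2)^(50/25) ≈ 0.2500.
C₀ = D/Vd = 1700/100 ≈ 17.000 mg/L.
Before the 4th dose, 3 doses have been given. Superposition: Cmin = C₀·(f + f² + … + f^3).
≈ 17.000 × (0.2500 + 0.0625 + 0.0156) ≈ 17.000 × 0.3281 ≈ 5.578 mg/L.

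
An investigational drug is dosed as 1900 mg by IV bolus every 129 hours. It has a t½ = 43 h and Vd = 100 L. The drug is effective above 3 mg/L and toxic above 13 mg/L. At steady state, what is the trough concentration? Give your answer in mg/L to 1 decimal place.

τ = 129 h = 3 half-lives, so f = (1/2)^3 = 0.125.
At steady state, R = 1/(1 − 0.125) = 8/7.
Single-dose peak C₀ = D/Vd = 1900/100 = 19 mg/L.
Steady-state peak Cmax,ss = C₀·R = 19 × 8/7 ≈ 21.714 mg/L.
Steady-state trough Cmin,ss = Cmax,ss·f ≈ 21.714 × 0.125 ≈ 2.714 mg/L.
Trough 2.7 mg/L vs MEC 3 mg/L: subtherapeutic.

2.7 mg/L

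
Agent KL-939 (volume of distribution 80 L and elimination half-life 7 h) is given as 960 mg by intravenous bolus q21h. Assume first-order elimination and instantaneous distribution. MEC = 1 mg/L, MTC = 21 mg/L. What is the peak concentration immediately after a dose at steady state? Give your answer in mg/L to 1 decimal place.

13.7 mg/L

τ = 21 h = 3 half-lives, so f = (1/2)^3 = 0.125.
Accumulation ratio R = 1/(1 − f) = 1/0.875 = 8/7.
Single-dose peak C₀ = D/Vd = 960/80 = 12 mg/L.
Steady-state peak Cmax,ss = C₀·R = 12 × 8/7 ≈ 13.714 mg/L.
Peak 13.7 mg/L vs MTC 21 mg/L: below toxic threshold.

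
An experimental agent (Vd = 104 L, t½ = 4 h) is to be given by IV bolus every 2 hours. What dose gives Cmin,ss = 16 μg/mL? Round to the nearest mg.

689 mg

τ/t½ = 2/4 ≈ 0.5, so f = (1/2)^(2/4) ≈ 0.707107.
Cmin,ss = (D/Vd)·f/(1−f), so D = Cmin,ss·Vd·(1−f)/f.
D = 16 × 104 × (1−f)/f ≈ 16 × 104 × 0.41421 ≈ 689.25 mg.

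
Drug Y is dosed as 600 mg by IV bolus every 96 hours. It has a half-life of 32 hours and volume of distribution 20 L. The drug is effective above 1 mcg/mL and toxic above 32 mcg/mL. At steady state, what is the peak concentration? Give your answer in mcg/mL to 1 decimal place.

The dosing interval is 3 half-lives, so f = 2^(−3) = 0.125.
At steady state, R = 1/(1 − 0.125) = 8/7.
Single-dose peak C₀ = D/Vd = 600/20 = 30 mcg/mL.
Steady-state peak Cmax,ss = C₀·R = 30 × 8/7 ≈ 34.286 mcg/mL.
Peak 34.3 mcg/mL vs MTC 32 mcg/mL: exceeds toxic threshold.

34.3 mcg/mL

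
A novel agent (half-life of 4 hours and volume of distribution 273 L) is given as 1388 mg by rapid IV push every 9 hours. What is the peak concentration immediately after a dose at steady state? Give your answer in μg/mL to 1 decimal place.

6.4 μg/mL

τ/t½ = 9/4 ≈ 2.25, so fraction remaining f = (1/2)^(9/4) ≈ 0.2102.
At steady state, accumulation factor R = 1/(1 − e^(−kτ)) ≈ 1.2661.
Each bolus raises the concentration by D/Vd = 1388/273 ≈ 5.084 μg/mL.
Steady-state peak Cmax,ss = C₀·R ≈ 5.084 × 1.2661 ≈ 6.437 μg/mL.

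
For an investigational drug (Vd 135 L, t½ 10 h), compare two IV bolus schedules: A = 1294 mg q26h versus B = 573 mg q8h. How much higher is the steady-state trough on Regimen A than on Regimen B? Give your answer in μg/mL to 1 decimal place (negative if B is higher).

-3.8 μg/mL

Regimen A: f = (1/2)^(26/10) ≈ 0.1649; Cmin,ss = (1294/135)·f/(1−f) ≈ 1.893 μg/mL.
Regimen B: f = (1/2)^(8/10) ≈ 0.5743; Cmin,ss = (573/135)·f/(1−f) ≈ 5.726 μg/mL.
Difference ≈ 1.893 − 5.726 ≈ -3.833 μg/mL.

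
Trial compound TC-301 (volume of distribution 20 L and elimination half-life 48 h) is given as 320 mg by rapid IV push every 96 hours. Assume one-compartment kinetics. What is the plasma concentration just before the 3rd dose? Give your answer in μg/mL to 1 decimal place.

5.0 μg/mL

f = (1/2)^(τ/t½) = (1/2)^(96/48) ≈ 0.2500.
C₀ = D/Vd = 320/20 ≈ 16.000 μg/mL.
Before the 3rd dose, 2 doses have been given. Superposition: Cmin = C₀·(f + f²).
≈ 16.000 × (0.2500 + 0.0625) ≈ 16.000 × 0.3125 ≈ 5.000 μg/mL.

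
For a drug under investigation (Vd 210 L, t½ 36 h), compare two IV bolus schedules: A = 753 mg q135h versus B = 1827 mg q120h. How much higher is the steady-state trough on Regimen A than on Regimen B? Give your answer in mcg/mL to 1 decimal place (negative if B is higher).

Regimen A: f = (1/2)^(135/36) ≈ 0.0743; Cmin,ss = (753/210)·f/(1−f) ≈ 0.288 mcg/mL.
Regimen B: f = (1/2)^(120/36) ≈ 0.0992; Cmin,ss = (1827/210)·f/(1−f) ≈ 0.958 mcg/mL.
Difference ≈ 0.288 − 0.958 ≈ -0.670 mcg/mL.

-0.7 mcg/mL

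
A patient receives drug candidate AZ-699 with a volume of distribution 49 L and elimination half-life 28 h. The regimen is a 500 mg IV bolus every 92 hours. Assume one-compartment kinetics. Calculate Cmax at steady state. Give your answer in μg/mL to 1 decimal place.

11.4 μg/mL

Over one 92-h interval, 92/28 ≈ 3.2857 half-lives elapse, leaving f ≈ 0.1025 of each dose.
Accumulation ratio R = 1/(1 − f) ≈ 1/0.8975 ≈ 1.1142.
Single-dose peak C₀ = D/Vd = 500/49 ≈ 10.204 μg/mL.
Steady-state peak Cmax,ss = C₀·R ≈ 10.204 × 1.1142 ≈ 11.369 μg/mL.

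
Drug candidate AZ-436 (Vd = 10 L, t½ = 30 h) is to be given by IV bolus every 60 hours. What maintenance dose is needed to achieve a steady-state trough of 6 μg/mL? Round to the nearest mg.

τ/t½ = 60/30 ≈ 2, so f = (1/2)^(60/30) ≈ 0.250000.
Cmin,ss = (D/Vd)·f/(1−f), so D = Cmin,ss·Vd·(1−f)/f.
D = 6 × 10 × (1−f)/f ≈ 6 × 10 × 3.00000 ≈ 180.00 mg.

180 mg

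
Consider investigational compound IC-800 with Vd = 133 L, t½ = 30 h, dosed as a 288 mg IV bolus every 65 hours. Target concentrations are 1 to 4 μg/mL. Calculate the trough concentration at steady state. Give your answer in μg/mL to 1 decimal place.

0.6 μg/mL

Over one 65-h interval, 65/30 ≈ 2.1667 half-lives elapse, leaving f ≈ 0.2227 of each dose.
Each bolus raises the concentration by D/Vd = 288/133 ≈ 2.165 μg/mL.
Steady-state trough Cmin,ss = C₀·f/(1−f) ≈ 2.165 × 0.2227/0.7773 ≈ 0.620 μg/mL.
Trough 0.6 μg/mL vs MEC 1 μg/mL: subtherapeutic.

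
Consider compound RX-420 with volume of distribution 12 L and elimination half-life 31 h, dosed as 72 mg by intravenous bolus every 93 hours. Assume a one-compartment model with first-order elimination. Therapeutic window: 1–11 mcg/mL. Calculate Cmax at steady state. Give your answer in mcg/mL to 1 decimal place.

The dosing interval is 3 half-lives, so f = 2^(−3) = 0.125.
At steady state, R = 1/(1 − 0.125) = 8/7.
Single-dose peak C₀ = D/Vd = 72/12 = 6 mcg/mL.
Steady-state peak Cmax,ss = C₀·R = 6 × 8/7 ≈ 6.857 mcg/mL.
Peak 6.9 mcg/mL vs MTC 11 mcg/mL: below toxic threshold.

6.9 mcg/mL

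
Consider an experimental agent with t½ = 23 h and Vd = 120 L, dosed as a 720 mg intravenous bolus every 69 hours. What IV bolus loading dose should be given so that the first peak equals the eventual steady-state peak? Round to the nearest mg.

f = (1/2)^(69/23) ≈ 0.125000; accumulation ratio R = 1/(1−f) ≈ 1.14286.
Loading dose to hit Cmax,ss on first dose: D_load = D_maint·R ≈ 720 × 1.14286 ≈ 822.86 mg.

823 mg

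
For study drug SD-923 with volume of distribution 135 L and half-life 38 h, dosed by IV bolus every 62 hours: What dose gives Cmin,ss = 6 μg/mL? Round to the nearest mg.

1700 mg

τ/t½ = 62/38 ≈ 1.6316, so f = (1/2)^(62/38) ≈ 0.322735.
Cmin,ss = (D/Vd)·f/(1−f), so D = Cmin,ss·Vd·(1−f)/f.
D = 6 × 135 × (1−f)/f ≈ 6 × 135 × 2.09852 ≈ 1699.80 mg.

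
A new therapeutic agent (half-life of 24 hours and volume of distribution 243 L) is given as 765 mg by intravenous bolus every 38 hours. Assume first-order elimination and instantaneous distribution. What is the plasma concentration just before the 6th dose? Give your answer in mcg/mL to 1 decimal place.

f = (1/2)^(τ/t½) = (1/2)^(38/24) ≈ 0.3337.
C₀ = D/Vd = 765/243 ≈ 3.148 mcg/mL.
Before the 6th dose, 5 doses have been given. Superposition: Cmin = C₀·(f + f² + … + f^5).
≈ 3.148 × (0.3337 + 0.1114 + 0.0372 + 0.0124 + 0.0041) ≈ 3.148 × 0.4988 ≈ 1.570 mcg/mL.

1.6 mcg/mL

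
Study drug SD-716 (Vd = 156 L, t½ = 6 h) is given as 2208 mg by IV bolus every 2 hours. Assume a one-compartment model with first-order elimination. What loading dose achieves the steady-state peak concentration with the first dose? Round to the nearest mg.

10703 mg

f = (1/2)^(2/6) ≈ 0.793701; accumulation ratio R = 1/(1−f) ≈ 4.84733.
Loading dose to hit Cmax,ss on first dose: D_load = D_maint·R ≈ 2208 × 4.84733 ≈ 10702.90 mg.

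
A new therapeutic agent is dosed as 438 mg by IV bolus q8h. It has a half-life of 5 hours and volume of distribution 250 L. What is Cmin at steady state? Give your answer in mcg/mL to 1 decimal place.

Over one 8-h interval, 8/5 ≈ 1.6 half-lives elapse, leaving f ≈ 0.3299 of each dose.
Single-dose peak C₀ = D/Vd = 438/250 ≈ 1.752 mcg/mL.
Steady-state trough Cmin,ss = C₀·f/(1−f) ≈ 1.752 × 0.3299/0.6701 ≈ 0.863 mcg/mL.

0.9 mcg/mL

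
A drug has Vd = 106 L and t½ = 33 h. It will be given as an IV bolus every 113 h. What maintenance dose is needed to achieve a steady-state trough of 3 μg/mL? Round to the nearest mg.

3096 mg

τ/t½ = 113/33 ≈ 3.4242, so f = (1/2)^(113/33) ≈ 0.093154.
Cmin,ss = (D/Vd)·f/(1−f), so D = Cmin,ss·Vd·(1−f)/f.
D = 3 × 106 × (1−f)/f ≈ 3 × 106 × 9.73491 ≈ 3095.70 mg.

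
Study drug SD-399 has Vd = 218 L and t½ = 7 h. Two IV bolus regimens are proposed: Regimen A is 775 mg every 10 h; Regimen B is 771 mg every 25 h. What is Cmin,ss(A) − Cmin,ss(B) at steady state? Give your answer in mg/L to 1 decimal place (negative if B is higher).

Regimen A: f = (1/2)^(10/7) ≈ 0.3715; Cmin,ss = (775/218)·f/(1−f) ≈ 2.101 mg/L.
Regimen B: f = (1/2)^(25/7) ≈ 0.0841; Cmin,ss = (771/218)·f/(1−f) ≈ 0.325 mg/L.
Difference ≈ 2.101 − 0.325 ≈ 1.776 mg/L.

1.8 mg/L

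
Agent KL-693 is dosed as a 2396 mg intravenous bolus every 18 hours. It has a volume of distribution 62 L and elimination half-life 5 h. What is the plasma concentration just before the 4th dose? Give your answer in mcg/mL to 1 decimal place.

f = (1/2)^(τ/t½) = (1/2)^(18/5) ≈ 0.0825.
C₀ = D/Vd = 2396/62 ≈ 38.645 mcg/mL.
Before the 4th dose, 3 doses have been given. Superposition: Cmin = C₀·(f + f² + … + f^3).
≈ 38.645 × (0.0825 + 0.0068 + 0.0006) ≈ 38.645 × 0.0899 ≈ 3.474 mcg/mL.

3.5 mcg/mL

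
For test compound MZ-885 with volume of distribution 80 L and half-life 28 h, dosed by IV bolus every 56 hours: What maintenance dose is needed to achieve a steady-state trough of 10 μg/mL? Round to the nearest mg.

2400 mg

τ/t½ = 56/28 ≈ 2, so f = (1/2)^(56/28) ≈ 0.250000.
Cmin,ss = (D/Vd)·f/(1−f), so D = Cmin,ss·Vd·(1−f)/f.
D = 10 × 80 × (1−f)/f ≈ 10 × 80 × 3.00000 ≈ 2400.00 mg.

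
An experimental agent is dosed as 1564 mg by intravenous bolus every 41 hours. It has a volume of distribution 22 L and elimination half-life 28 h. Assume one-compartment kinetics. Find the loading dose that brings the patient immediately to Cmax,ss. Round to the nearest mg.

f = (1/2)^(41/28) ≈ 0.362415; accumulation ratio R = 1/(1−f) ≈ 1.56842.
Loading dose to hit Cmax,ss on first dose: D_load = D_maint·R ≈ 1564 × 1.56842 ≈ 2453.01 mg.

2453 mg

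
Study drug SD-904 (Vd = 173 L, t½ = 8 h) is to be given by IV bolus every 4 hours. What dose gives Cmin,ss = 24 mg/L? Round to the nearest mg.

τ/t½ = 4/8 ≈ 0.5, so f = (1/2)^(4/8) ≈ 0.707107.
Cmin,ss = (D/Vd)·f/(1−f), so D = Cmin,ss·Vd·(1−f)/f.
D = 24 × 173 × (1−f)/f ≈ 24 × 173 × 0.41421 ≈ 1719.80 mg.

1720 mg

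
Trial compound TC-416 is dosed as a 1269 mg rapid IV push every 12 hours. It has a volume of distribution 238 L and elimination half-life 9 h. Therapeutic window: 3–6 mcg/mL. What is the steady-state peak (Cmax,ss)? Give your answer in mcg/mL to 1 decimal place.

8.8 mcg/mL

Over one 12-h interval, 12/9 ≈ 1.3333 half-lives elapse, leaving f ≈ 0.3969 of each dose.
At steady state, accumulation factor R = 1/(1 − e^(−kτ)) ≈ 1.6581.
Each bolus raises the concentration by D/Vd = 1269/238 ≈ 5.332 mcg/mL.
Cmax,ss = C₀/(1 − f) ≈ 5.332/0.6031 ≈ 8.841 mcg/mL.
Peak 8.8 mcg/mL vs MTC 6 mcg/mL: exceeds toxic threshold.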